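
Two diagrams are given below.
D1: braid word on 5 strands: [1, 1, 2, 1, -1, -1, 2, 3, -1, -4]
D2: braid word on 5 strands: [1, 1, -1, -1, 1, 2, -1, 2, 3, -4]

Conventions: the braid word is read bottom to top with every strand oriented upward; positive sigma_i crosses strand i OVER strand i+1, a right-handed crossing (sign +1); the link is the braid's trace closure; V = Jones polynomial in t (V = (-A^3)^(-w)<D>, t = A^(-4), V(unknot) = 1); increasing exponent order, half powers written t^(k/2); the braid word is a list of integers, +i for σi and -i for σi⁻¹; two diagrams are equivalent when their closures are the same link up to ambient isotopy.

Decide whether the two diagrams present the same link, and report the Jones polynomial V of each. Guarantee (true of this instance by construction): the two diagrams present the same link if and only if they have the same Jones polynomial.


equivalent: yes
V(D1) = 1  (w +2, c 10, <D> = A^6)
V(D2) = 1  [10 crossings, <D> = A^6, w = +2]
key observation: Markov moves rewrite D1 (10 crossings) into D2 (10)


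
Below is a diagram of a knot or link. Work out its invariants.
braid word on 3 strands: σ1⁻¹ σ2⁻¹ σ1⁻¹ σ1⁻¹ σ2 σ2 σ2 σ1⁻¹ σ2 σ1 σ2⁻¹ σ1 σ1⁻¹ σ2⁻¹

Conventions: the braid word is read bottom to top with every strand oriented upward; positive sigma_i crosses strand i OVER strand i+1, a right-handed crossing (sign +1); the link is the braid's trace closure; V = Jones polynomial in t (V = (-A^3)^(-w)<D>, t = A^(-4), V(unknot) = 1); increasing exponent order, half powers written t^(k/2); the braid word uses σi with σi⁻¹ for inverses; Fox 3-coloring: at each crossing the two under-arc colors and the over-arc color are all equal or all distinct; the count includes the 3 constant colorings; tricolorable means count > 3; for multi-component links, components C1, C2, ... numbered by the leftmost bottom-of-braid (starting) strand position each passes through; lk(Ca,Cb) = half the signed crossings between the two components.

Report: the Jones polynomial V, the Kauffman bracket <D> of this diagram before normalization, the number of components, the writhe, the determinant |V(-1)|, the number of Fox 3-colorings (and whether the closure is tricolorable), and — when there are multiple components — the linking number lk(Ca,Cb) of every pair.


V = -t^-6 + t^-5 - 2t^-4 + 3t^-3 - 2t^-2 + 3t^-1 - 1 + t - t^2
<D> = -A^-14 + A^-10 - A^-6 + 3A^-2 - 2A^2 + 3A^6 - 2A^10 + A^14 - A^18 (w = -2)
1 component over 14 crossings, w = -2
9 Fox colorings among 3^14, |V(-1)| = 15: tricolorable
why: det 15 = |V(-1)|; divisible by 3, so tricolorable


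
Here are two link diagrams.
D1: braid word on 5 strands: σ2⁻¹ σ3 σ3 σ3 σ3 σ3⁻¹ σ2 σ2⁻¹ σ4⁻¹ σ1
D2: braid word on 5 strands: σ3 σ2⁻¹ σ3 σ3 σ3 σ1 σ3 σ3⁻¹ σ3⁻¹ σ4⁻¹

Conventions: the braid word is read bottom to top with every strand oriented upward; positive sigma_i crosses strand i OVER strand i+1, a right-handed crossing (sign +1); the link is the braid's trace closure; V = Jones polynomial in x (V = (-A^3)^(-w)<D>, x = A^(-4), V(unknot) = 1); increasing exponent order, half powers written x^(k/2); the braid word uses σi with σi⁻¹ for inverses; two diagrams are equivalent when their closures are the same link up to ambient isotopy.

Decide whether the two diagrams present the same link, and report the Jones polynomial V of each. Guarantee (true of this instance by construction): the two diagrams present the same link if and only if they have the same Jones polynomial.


equivalent: yes
V(D1) = x + x^3 - x^4  (w +2, c 10, <D> = -A^-10 + A^-6 + A^2)
V(D2) = x + x^3 - x^4  (w +2, c 10, <D> = -A^-10 + A^-6 + A^2)
why: from 10 to 10 crossings by R-moves: one link, two diagrams


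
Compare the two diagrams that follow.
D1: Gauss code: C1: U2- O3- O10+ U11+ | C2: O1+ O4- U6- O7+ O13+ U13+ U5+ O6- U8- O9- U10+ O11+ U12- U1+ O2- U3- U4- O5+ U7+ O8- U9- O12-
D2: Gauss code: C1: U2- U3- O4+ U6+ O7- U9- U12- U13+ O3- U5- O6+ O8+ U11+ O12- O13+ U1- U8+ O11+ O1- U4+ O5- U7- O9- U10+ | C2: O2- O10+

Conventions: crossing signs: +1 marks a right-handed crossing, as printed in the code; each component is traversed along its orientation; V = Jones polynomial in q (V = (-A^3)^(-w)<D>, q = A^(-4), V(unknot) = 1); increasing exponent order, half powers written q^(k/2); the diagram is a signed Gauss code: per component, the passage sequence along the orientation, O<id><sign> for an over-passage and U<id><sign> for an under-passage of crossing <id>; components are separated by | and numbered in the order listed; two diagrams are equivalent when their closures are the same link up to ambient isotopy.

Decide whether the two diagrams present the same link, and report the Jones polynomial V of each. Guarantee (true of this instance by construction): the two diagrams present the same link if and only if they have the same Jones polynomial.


equivalent: yes
V(D1) = -q^(-11/2) + q^(-9/2) - q^(-1/2) - q^(3/2)  (w -1, c 13, <D> = A^-9 + A^-1 - A^15 + A^19)
D2 (bracket A^-9 + A^-1 - A^15 + A^19; 13 crossings at w = -1): V = -q^(-11/2) + q^(-9/2) - q^(-1/2) - q^(3/2)
why: from 13 to 13 crossings by R-moves: one link, two diagrams


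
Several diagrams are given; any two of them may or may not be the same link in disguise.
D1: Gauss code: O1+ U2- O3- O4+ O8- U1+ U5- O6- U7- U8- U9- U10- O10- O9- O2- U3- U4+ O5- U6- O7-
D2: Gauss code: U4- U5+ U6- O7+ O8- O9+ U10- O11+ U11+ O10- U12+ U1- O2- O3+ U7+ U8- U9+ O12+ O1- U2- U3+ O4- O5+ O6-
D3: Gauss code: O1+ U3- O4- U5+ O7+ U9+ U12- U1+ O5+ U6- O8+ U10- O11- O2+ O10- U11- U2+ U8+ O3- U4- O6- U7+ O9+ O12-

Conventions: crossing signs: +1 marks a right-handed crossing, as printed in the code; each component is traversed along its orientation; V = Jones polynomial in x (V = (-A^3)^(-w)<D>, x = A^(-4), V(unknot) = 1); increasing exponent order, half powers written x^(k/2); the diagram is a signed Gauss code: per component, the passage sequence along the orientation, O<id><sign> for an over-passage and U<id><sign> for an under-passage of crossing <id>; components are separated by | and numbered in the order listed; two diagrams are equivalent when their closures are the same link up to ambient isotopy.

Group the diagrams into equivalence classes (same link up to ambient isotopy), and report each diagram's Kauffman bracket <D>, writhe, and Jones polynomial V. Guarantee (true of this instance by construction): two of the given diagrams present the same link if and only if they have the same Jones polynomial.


grouping into links: {D1} | {D2} | {D3}
V(D1) = -x^-6 + x^-5 - x^-4 + 2x^-3 - x^-2 + x^-1  (w -6, c 10, <D> = A^-14 - A^-10 + 2A^-6 - A^-2 + A^2 - A^6)
V(D2) = 1  (w 0, c 12, <D> = 1)
V(D3) = -x^-3 + 2x^-2 - 2x^-1 + 3 - 2x + 2x^2 - x^3  (w 0, c 12, <D> = -A^-12 + 2A^-8 - 2A^-4 + 3 - 2A^4 + 2A^8 - A^12)
key observation: comparing 3 Jones polynomials yields 3 groups


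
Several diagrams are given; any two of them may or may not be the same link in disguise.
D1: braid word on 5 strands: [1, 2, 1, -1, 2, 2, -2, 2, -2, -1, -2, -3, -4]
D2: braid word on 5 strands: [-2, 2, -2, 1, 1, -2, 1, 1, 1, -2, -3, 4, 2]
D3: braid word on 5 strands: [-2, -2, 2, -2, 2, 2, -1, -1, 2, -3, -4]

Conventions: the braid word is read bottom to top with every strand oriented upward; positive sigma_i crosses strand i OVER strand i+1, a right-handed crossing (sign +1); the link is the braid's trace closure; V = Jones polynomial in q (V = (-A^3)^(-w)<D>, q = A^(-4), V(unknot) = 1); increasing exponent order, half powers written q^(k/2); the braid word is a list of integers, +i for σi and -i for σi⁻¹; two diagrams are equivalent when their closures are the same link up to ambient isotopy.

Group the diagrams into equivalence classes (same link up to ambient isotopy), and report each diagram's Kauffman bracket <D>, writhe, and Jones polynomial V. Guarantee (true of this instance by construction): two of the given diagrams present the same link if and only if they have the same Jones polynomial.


equivalence classes: {D1} | {D2} | {D3}
D1 (bracket A^-13 + A^-5; 13 crossings at w = -1): V = -q^(1/2) - q^(5/2)
D2 (bracket -A^-17 + 2A^-13 - 3A^-9 + 3A^-5 - 2A^-1 + 3A^3 - A^7 + A^11; 13 crossings at w = +3): V = -q^(-1/2) + q^(1/2) - 3q^(3/2) + 2q^(5/2) - 3q^(7/2) + 3q^(9/2) - 2q^(11/2) + q^(13/2)
D3 (bracket A^-7 + A; 11 crossings at w = -3): V = -q^(-5/2) - q^(-1/2)
key observation: comparing 3 Jones polynomials yields 3 groups


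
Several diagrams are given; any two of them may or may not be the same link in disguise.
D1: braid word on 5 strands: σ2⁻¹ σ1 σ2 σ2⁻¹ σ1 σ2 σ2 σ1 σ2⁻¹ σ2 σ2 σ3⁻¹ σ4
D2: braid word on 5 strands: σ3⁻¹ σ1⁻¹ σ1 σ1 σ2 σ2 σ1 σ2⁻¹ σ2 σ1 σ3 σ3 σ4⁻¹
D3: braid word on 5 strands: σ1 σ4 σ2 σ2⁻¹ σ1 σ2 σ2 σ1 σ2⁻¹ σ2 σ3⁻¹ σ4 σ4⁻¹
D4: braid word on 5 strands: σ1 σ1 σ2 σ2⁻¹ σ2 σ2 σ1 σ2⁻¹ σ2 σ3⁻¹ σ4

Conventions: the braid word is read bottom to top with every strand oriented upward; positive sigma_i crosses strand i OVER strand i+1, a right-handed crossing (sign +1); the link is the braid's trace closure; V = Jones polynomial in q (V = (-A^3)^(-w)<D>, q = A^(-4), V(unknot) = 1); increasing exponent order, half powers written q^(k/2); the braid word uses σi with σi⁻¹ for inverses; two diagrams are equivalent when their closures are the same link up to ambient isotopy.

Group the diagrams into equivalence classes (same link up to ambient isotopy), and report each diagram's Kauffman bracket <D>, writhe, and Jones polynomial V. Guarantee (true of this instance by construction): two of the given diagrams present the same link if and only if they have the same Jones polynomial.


classes: {D1, D2, D3, D4}
V(D1) = -q^(3/2) - 2q^(7/2) + q^(9/2) - q^(11/2) + q^(13/2)  [13 crossings, <D> = -A^-11 + A^-7 - A^-3 + 2A + A^9, w = +5]
D2 (bracket -A^-11 + A^-7 - A^-3 + 2A + A^9; 13 crossings at w = +5): V = -q^(3/2) - 2q^(7/2) + q^(9/2) - q^(11/2) + q^(13/2)
V(D3) = -q^(3/2) - 2q^(7/2) + q^(9/2) - q^(11/2) + q^(13/2)  [13 crossings, <D> = -A^-11 + A^-7 - A^-3 + 2A + A^9, w = +5]
D4 (bracket -A^-11 + A^-7 - A^-3 + 2A + A^9; 11 crossings at w = +5): V = -q^(3/2) - 2q^(7/2) + q^(9/2) - q^(11/2) + q^(13/2)
insight: one V(q) for all 4 diagrams — one class (guaranteed)


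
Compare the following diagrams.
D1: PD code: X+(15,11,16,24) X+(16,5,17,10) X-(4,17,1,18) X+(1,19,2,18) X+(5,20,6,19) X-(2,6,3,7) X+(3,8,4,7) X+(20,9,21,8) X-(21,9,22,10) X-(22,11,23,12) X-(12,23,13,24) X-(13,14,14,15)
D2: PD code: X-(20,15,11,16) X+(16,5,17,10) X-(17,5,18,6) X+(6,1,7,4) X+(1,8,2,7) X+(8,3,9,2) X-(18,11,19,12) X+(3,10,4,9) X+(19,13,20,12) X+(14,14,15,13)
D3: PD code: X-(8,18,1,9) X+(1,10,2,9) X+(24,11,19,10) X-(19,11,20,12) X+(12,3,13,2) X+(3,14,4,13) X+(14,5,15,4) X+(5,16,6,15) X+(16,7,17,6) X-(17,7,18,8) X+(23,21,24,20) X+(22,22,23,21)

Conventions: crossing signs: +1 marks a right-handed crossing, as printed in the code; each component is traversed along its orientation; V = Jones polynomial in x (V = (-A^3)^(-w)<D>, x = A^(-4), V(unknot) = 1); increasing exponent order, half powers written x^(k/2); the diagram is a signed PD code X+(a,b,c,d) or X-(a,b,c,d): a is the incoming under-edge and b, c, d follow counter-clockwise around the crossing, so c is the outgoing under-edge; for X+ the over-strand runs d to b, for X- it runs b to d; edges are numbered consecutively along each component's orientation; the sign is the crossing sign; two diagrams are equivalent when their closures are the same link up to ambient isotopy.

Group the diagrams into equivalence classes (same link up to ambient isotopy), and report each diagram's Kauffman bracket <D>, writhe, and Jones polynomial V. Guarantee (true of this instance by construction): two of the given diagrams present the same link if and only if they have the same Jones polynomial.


classes: {D1} | {D2, D3}
V(D1) = 1 + x + x^2 + x^3  [12 crossings, <D> = A^-12 + A^-8 + A^-4 + 1, w = 0]
D2 (bracket A^-12 + 1 + A^4 + A^8; 10 crossings at w = +4): V = x + x^2 + x^3 + x^6
D3 (bracket A^-6 + A^6 + A^10 + A^14; 12 crossings at w = +6): V = x + x^2 + x^3 + x^6
note: comparing 3 Jones polynomials yields 2 groups


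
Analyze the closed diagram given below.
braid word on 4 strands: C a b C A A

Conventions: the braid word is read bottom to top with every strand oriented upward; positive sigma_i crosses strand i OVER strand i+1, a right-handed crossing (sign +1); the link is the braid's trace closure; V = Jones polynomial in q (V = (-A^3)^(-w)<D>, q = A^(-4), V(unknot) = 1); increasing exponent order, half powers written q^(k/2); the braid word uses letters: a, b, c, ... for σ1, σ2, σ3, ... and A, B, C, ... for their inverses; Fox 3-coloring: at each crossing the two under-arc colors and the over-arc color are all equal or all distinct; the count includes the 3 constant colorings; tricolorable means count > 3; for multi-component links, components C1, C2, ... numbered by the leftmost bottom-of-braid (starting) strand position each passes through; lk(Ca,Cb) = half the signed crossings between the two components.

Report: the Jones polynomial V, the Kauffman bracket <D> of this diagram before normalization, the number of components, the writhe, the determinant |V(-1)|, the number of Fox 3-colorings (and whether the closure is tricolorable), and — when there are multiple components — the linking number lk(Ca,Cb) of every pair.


V = -q^(-5/2) - q^(-1/2)
<D> = -A^-4 - A^4 (w = -2)
2 components over 6 crossings, w = -2
lk(C1,C2): -1
3 Fox colorings among 3^6, |V(-1)| = 2: not tricolorable
why: span 2 respects span(V) <= c + mu - 1 = 7 for this 2-component diagram


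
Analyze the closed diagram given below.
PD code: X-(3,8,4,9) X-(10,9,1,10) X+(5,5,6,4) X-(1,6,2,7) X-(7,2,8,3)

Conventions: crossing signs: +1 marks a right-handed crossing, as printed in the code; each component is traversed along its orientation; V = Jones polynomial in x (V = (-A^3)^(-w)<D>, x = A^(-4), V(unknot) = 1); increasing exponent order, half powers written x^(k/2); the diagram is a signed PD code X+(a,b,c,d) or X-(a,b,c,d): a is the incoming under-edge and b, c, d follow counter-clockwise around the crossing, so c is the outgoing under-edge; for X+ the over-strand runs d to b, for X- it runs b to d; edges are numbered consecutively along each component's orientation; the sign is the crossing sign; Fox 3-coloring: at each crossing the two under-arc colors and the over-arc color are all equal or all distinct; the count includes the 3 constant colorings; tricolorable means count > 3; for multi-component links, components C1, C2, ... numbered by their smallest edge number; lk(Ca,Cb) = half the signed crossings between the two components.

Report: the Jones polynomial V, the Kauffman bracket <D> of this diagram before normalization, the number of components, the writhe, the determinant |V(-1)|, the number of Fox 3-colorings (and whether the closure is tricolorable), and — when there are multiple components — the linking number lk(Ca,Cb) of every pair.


Jones polynomial: V(x) = -x^-4 + x^-3 + x^-1
<D> = -A^-5 - A^3 + A^7; writhe -3
components 1, writhe -3 (5 crossings)
3-colorings: 9 of 3^5, det 3 — tricolorable
note: |V(-1)| = 3: so tricolorable, since 3 divides 3


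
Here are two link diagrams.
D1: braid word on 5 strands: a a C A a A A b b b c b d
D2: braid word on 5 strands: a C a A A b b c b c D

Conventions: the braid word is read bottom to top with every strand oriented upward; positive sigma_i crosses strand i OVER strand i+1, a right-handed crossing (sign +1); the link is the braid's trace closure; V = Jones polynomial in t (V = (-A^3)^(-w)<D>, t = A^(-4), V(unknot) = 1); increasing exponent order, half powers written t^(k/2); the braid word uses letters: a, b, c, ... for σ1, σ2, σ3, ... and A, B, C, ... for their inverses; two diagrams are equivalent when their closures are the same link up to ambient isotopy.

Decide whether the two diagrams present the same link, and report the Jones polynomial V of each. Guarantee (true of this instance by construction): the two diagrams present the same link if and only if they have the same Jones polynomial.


equivalent: yes
V(D1) = -t^(1/2) - t^(3/2) - t^(5/2) + t^(9/2)  (w +5, c 13, <D> = -A^-3 + A^5 + A^9 + A^13)
V(D2) = -t^(1/2) - t^(3/2) - t^(5/2) + t^(9/2)  (w +3, c 11, <D> = -A^-9 + A^-1 + A^3 + A^7)
why: Markov moves rewrite D1 (13 crossings) into D2 (11)


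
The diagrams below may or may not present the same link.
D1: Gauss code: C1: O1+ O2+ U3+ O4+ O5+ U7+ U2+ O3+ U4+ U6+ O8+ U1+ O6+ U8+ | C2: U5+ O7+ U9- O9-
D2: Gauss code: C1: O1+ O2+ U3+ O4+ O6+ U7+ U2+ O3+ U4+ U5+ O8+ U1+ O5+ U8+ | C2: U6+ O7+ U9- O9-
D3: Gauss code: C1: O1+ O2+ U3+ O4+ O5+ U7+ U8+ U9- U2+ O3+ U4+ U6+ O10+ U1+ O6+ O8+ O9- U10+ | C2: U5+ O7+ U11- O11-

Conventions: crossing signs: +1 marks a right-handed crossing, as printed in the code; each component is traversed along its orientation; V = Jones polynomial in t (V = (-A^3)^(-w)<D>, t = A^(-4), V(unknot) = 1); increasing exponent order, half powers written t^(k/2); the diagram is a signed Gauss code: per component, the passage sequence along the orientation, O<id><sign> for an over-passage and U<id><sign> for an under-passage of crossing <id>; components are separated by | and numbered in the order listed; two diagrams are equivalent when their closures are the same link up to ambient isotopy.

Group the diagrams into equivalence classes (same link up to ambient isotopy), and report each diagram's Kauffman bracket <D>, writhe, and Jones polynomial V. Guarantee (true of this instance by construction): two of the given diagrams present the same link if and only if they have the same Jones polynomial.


grouping into links: {D1, D2, D3}
V(D1) = -t^(5/2) - 3t^(9/2) + 2t^(11/2) - 3t^(13/2) + 4t^(15/2) - 2t^(17/2) + 2t^(19/2) - t^(21/2)  (w +7, c 9, <D> = A^-21 - 2A^-17 + 2A^-13 - 4A^-9 + 3A^-5 - 2A^-1 + 3A^3 + A^11)
V(D2) = -t^(5/2) - 3t^(9/2) + 2t^(11/2) - 3t^(13/2) + 4t^(15/2) - 2t^(17/2) + 2t^(19/2) - t^(21/2)  [9 crossings, <D> = A^-21 - 2A^-17 + 2A^-13 - 4A^-9 + 3A^-5 - 2A^-1 + 3A^3 + A^11, w = +7]
V(D3) = -t^(5/2) - 3t^(9/2) + 2t^(11/2) - 3t^(13/2) + 4t^(15/2) - 2t^(17/2) + 2t^(19/2) - t^(21/2)  (w +7, c 11, <D> = A^-21 - 2A^-17 + 2A^-13 - 4A^-9 + 3A^-5 - 2A^-1 + 3A^3 + A^11)
key observation: one V(t) for all 3 diagrams — one class (guaranteed)


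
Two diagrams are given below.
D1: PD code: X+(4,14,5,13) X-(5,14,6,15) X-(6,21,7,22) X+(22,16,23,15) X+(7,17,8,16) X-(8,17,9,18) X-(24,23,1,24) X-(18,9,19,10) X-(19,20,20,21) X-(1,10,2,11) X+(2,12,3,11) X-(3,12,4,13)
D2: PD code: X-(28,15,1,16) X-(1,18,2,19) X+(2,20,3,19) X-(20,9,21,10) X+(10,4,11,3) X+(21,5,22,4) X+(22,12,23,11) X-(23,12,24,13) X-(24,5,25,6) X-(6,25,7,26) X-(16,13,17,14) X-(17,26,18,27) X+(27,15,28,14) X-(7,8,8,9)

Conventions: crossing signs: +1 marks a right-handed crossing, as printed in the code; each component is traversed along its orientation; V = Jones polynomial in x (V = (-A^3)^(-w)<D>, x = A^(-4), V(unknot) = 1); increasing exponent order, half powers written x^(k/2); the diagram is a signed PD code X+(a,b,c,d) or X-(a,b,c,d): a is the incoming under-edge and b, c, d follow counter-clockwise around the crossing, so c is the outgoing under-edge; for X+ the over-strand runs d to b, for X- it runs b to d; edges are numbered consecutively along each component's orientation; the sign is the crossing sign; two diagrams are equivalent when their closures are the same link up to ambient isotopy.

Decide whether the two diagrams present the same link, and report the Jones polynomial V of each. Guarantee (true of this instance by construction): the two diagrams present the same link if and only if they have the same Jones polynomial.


same link: yes
V(D1) = 1  [12 crossings, <D> = A^-12, w = -4]
D2 (bracket A^-12; 14 crossings at w = -4): V = 1
note: one V(x) for all 2 diagrams — one class (guaranteed)


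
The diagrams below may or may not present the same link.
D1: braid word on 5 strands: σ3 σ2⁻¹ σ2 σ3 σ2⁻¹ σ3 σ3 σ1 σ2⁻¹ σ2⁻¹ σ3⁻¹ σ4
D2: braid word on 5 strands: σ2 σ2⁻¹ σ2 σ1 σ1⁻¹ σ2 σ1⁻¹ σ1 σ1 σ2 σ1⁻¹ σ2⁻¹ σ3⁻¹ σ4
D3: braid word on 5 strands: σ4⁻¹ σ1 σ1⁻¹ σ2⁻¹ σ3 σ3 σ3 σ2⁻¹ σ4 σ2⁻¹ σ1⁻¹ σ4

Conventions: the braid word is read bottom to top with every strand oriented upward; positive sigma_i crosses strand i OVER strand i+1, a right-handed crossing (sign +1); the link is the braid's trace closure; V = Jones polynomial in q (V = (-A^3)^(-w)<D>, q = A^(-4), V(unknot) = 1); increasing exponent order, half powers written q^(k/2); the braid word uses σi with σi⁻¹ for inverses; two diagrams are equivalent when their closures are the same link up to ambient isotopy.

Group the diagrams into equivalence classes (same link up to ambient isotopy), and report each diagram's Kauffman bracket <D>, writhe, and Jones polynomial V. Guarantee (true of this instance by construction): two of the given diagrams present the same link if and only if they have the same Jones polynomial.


equivalence classes: {D1} | {D2} | {D3}
D1 (bracket -A^-6 + 2A^-2 - 2A^2 + 3A^6 - 2A^10 + 2A^14 - A^18; 12 crossings at w = +2): V = -q^-3 + 2q^-2 - 2q^-1 + 3 - 2q + 2q^2 - q^3
V(D2) = 1  (w +2, c 14, <D> = A^6)
V(D3) = -q^-3 + q^-2 - q^-1 + 3 - q + q^2 - q^3  [12 crossings, <D> = -A^-12 + A^-8 - A^-4 + 3 - A^4 + A^8 - A^12, w = 0]
key observation: comparing 3 Jones polynomials yields 3 groups


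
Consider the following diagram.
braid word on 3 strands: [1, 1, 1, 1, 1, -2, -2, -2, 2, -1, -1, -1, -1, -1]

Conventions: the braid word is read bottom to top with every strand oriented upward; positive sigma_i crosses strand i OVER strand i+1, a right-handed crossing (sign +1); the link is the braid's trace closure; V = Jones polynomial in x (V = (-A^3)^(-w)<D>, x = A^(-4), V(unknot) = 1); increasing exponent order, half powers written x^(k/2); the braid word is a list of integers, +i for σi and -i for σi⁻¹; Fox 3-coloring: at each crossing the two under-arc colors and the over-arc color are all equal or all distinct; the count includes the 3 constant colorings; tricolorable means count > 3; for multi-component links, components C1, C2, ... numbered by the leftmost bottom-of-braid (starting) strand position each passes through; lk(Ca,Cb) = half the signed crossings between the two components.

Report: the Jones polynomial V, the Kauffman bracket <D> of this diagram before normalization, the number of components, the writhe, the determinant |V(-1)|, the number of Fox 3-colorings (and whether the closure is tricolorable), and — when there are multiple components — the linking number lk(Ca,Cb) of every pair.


V(x) = x^-3 + x^-2 + x^-1 + 1
bracket: A^-6 + A^-2 + A^2 + A^6, w = -2
3 components, writhe -2, over 14 crossings
lk(C1,C2) = 0
linking number lk(C1,C3) = -1
lk(C2,C3): 0
det 0, colorings 9 of 3^14 — tricolorable
observation: w = -2 shifts under R1 moves; the (-A^3)^(2) factor cancels that in V


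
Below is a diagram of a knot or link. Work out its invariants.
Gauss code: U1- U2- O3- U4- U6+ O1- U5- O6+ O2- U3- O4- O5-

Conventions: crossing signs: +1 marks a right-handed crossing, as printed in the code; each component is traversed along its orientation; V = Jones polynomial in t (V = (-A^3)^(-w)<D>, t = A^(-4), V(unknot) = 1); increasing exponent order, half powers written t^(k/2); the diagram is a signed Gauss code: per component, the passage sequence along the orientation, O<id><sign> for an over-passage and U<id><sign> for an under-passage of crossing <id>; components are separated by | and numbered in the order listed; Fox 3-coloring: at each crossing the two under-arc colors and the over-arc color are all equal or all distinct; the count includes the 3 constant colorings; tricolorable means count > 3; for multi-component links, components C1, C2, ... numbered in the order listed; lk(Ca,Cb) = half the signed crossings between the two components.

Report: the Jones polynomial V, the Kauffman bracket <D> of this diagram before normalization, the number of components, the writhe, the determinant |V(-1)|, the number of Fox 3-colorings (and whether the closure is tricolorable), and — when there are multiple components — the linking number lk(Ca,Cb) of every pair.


Jones polynomial: V(t) = -t^-6 + t^-5 - t^-4 + 2t^-3 - t^-2 + t^-1
<D> = A^-8 - A^-4 + 2 - A^4 + A^8 - A^12; writhe -4
components 1, writhe -4 (6 crossings)
3-colorings: 3 of 3^6, det 7 — not tricolorable
note: V spans 5 powers of t: at least 5 crossings in any diagram


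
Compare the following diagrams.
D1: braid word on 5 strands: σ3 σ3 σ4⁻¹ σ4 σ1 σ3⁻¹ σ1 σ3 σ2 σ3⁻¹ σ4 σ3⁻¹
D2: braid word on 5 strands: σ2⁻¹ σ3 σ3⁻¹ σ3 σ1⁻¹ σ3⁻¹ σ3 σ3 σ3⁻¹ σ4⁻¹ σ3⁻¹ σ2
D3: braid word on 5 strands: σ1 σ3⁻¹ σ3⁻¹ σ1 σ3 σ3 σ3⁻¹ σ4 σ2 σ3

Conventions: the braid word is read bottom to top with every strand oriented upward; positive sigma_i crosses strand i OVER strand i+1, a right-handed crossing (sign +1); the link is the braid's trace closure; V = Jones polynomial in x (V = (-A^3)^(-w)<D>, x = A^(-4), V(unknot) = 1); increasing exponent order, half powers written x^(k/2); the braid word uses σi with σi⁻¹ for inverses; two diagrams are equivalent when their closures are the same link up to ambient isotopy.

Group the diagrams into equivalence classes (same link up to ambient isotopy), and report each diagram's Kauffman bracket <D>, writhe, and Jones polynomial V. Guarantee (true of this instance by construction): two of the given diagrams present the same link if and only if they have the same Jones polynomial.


equivalence classes: {D1, D3} | {D2}
D1 (bracket 1 + A^4 + A^8 + A^12; 12 crossings at w = +4): V = 1 + x + x^2 + x^3
V(D2) = x^-1 + 2 + x  [12 crossings, <D> = A^-10 + 2A^-6 + A^-2, w = -2]
V(D3) = 1 + x + x^2 + x^3  [10 crossings, <D> = 1 + A^4 + A^8 + A^12, w = +4]
key observation: 2 classes among 3 diagrams; unequal V(x) rules out equality


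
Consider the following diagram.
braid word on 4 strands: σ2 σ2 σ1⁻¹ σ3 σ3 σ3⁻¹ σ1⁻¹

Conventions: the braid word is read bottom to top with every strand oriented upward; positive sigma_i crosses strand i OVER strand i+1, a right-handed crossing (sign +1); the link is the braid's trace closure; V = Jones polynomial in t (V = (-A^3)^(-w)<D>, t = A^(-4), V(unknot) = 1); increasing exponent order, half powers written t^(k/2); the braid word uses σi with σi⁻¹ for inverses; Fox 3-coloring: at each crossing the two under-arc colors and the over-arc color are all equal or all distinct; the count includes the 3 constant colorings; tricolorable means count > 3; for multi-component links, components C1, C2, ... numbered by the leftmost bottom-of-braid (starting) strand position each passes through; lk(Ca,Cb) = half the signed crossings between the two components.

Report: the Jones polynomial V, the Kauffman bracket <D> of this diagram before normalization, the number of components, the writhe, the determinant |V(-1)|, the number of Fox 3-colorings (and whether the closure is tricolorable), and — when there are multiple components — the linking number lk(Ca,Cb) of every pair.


V = t^-2 + 2 + t^2
<D> = -A^-5 - 2A^3 - A^11 (w = +1)
3 components over 7 crossings, w = +1
lk(C1,C2): -1
lk(C1,C3) = 0
linking number lk(C2,C3) = +1
3 Fox colorings among 3^7, |V(-1)| = 4: not tricolorable
why: palindromic: swapping t for 1/t fixes V


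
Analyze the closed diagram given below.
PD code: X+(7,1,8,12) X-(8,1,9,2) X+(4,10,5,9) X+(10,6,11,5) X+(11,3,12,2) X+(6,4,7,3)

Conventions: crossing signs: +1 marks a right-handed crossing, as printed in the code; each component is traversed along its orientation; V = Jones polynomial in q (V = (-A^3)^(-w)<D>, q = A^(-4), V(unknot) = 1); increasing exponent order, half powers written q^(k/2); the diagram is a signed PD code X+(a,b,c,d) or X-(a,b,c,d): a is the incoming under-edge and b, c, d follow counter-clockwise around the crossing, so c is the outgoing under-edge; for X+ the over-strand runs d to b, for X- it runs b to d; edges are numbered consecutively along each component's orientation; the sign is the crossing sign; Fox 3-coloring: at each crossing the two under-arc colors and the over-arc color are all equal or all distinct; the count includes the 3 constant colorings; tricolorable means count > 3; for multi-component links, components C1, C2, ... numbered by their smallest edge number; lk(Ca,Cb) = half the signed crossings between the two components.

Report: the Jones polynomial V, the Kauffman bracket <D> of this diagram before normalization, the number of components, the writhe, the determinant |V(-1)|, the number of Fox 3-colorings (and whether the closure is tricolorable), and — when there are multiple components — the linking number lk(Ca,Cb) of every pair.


V = q + q^3 - q^4
<D> = -A^-4 + 1 + A^8 (w = +4)
1 component over 6 crossings, w = +4
9 Fox colorings among 3^6, |V(-1)| = 3: tricolorable
why: V spans 3 powers of q: at least 3 crossings in any diagram


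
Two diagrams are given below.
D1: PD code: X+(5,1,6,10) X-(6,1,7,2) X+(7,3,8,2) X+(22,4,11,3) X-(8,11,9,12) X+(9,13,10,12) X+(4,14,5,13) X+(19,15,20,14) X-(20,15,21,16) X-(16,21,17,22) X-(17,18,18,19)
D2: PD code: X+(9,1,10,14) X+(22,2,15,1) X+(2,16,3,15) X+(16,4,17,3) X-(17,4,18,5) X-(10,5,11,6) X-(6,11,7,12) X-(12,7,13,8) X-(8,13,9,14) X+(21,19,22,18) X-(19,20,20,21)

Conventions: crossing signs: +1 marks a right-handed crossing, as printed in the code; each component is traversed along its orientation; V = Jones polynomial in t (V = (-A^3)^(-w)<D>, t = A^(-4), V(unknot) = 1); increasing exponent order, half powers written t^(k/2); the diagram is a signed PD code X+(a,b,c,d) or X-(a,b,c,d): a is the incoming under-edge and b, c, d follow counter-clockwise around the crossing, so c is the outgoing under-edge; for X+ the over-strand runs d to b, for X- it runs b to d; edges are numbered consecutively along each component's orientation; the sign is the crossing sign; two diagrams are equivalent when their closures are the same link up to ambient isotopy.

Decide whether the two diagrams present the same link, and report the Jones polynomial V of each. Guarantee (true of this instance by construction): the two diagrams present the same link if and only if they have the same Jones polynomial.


same link: no
V(D1) = -t^(1/2) - t^(5/2)  [11 crossings, <D> = A^-7 + A, w = +1]
D2 (bracket A^-9 + 2A^-1 - A^3 + A^7 - A^11; 11 crossings at w = -1): V = t^(-7/2) - t^(-5/2) + t^(-3/2) - 2t^(-1/2) - t^(3/2)
note: 2 classes among 2 diagrams; unequal V(t) rules out equality


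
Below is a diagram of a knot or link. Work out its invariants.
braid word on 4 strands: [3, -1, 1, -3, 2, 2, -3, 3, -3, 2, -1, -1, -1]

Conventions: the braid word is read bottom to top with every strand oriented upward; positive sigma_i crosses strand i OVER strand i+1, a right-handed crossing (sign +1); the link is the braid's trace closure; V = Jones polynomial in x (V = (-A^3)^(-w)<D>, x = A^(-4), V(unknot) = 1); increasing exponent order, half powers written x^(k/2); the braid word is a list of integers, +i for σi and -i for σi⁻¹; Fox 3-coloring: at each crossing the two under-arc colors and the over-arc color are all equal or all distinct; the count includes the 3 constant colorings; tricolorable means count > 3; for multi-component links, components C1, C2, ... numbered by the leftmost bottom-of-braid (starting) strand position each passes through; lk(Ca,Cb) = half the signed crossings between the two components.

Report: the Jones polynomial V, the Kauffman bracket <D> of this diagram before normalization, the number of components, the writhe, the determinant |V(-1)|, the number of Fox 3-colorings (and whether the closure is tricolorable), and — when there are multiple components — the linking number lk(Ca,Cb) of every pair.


V = -x^-3 + x^-2 - x^-1 + 3 - x + x^2 - x^3
<D> = A^-15 - A^-11 + A^-7 - 3A^-3 + A - A^5 + A^9 (w = -1)
1 component over 13 crossings, w = -1
27 Fox colorings among 3^13, |V(-1)| = 9: tricolorable
why: w = -1 (over 13 crossings) is diagram-only; (-A^3)^(1) removes it from V


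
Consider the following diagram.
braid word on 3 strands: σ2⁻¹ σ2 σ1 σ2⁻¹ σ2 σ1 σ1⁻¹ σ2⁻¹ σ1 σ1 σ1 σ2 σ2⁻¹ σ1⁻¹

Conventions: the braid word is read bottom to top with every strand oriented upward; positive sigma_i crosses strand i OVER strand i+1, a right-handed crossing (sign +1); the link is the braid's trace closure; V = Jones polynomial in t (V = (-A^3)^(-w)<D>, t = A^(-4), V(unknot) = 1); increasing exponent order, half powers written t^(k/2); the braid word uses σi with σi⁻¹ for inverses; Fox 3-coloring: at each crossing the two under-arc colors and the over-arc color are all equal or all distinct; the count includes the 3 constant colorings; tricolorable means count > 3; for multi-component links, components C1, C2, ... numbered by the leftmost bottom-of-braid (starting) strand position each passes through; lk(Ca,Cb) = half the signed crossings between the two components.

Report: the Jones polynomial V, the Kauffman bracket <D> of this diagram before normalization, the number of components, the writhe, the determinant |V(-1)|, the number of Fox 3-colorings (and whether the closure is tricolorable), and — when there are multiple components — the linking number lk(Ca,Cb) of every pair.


V(t) = t + t^3 - t^4
bracket: -A^-10 + A^-6 + A^2, w = +2
1 component, writhe +2, over 14 crossings
det 3, colorings 9 of 3^14 — tricolorable
observation: free reduction leaves σ1 σ2⁻¹ σ1 σ1 of the original 14 letters


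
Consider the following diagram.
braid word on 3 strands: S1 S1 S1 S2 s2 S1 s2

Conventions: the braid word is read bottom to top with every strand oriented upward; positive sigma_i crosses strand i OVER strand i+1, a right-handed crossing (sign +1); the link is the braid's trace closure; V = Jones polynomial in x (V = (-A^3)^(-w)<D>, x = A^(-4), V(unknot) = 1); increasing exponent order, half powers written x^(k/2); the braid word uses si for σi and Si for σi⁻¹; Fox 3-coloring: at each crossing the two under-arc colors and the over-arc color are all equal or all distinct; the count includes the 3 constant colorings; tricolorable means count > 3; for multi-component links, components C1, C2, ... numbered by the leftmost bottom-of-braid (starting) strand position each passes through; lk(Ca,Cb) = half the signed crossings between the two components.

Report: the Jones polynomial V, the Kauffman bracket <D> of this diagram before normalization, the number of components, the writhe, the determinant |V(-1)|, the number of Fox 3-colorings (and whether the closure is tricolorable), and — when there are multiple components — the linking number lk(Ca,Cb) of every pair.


V = -x^(-11/2) + x^(-9/2) - x^(-7/2) - x^(-3/2)
<D> = A^-3 + A^5 - A^9 + A^13 (w = -3)
2 components over 7 crossings, w = -3
lk(C1,C2): -2
3 Fox colorings among 3^7, |V(-1)| = 4: not tricolorable
why: w = -3 (over 7 crossings) is diagram-only; (-A^3)^(3) removes it from V


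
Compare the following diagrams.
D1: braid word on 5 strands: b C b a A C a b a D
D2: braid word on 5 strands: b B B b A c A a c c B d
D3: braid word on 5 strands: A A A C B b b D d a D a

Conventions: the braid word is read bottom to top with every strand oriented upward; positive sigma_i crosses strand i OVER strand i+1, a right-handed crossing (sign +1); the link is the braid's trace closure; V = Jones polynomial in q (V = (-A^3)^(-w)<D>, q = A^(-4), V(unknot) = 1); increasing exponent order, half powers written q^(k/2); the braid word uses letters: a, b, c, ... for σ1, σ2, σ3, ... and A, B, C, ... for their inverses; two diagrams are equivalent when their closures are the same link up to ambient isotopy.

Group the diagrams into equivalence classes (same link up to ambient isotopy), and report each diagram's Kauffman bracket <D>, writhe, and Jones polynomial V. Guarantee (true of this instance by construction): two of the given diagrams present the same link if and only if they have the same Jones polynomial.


equivalence classes: {D1} | {D2} | {D3}
D1 (bracket A^-14 - 2A^-10 + 2A^-6 - 2A^-2 + 2A^2 - A^6 + A^10; 10 crossings at w = +2): V = q^-1 - 1 + 2q - 2q^2 + 2q^3 - 2q^4 + q^5
D2 (bracket -A^-10 + A^-6 + A^2; 12 crossings at w = +2): V = q + q^3 - q^4
V(D3) = 1  (w -2, c 12, <D> = A^-6)
observation: comparing 3 Jones polynomials yields 3 groups


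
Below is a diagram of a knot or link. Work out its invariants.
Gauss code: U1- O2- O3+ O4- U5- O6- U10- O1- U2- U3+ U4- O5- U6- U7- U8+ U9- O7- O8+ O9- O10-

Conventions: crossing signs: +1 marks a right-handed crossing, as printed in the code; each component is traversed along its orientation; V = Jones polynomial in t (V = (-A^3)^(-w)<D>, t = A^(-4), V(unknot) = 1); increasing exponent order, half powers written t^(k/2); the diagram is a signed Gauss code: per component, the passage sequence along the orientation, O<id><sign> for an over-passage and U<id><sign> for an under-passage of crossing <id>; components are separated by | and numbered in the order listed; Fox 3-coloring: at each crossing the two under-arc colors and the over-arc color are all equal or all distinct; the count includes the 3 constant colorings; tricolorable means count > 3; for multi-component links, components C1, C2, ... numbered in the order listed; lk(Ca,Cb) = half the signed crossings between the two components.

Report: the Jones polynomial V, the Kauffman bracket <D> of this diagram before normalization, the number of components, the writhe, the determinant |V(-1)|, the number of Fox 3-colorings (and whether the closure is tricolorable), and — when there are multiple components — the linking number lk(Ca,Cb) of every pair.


Jones polynomial: V(t) = -t^-7 + t^-6 - t^-5 + t^-4 + t^-2
<D> = A^-10 + A^-2 - A^2 + A^6 - A^10; writhe -6
components 1, writhe -6 (10 crossings)
3-colorings: 3 of 3^10, det 5 — not tricolorable
note: V spans 5 powers of t: at least 5 crossings in any diagram


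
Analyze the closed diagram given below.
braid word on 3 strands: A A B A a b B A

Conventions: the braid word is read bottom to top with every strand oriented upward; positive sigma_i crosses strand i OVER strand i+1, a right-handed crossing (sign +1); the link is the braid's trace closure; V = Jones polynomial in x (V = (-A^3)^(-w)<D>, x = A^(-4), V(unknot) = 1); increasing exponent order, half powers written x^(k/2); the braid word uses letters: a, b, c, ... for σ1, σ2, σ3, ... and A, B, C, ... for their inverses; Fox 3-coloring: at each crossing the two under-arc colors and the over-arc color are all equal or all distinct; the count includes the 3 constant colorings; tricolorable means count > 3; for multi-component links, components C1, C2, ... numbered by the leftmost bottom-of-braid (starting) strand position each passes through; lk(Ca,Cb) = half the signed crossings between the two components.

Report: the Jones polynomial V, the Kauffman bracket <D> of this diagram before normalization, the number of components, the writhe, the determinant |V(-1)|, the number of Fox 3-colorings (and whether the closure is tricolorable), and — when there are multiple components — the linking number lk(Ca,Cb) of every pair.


V = -x^-4 + x^-3 + x^-1
<D> = A^-8 + 1 - A^4 (w = -4)
1 component over 8 crossings, w = -4
9 Fox colorings among 3^8, |V(-1)| = 3: tricolorable
why: the word shrinks to σ1⁻¹ σ1⁻¹ σ2⁻¹ σ1⁻¹ after cancelling


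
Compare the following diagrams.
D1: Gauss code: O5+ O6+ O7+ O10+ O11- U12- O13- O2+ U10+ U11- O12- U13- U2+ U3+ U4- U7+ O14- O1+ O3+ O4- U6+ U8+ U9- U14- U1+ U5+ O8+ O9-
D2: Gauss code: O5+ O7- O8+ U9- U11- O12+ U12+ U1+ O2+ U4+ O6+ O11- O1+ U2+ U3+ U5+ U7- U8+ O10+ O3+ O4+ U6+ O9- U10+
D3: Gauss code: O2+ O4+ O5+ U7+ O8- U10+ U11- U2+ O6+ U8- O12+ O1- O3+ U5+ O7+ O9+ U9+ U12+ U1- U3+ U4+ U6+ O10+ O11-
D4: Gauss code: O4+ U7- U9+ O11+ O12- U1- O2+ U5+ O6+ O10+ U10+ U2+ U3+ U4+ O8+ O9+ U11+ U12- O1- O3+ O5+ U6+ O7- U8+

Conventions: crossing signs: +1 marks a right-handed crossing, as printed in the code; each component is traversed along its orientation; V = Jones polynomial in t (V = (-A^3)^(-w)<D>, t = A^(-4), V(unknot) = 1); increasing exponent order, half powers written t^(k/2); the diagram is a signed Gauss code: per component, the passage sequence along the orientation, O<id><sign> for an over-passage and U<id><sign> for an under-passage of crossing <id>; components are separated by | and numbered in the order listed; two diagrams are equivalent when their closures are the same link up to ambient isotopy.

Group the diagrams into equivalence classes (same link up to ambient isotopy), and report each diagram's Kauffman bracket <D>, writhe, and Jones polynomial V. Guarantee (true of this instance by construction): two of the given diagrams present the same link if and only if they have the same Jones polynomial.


equivalence classes: {D1} | {D2, D3, D4}
D1 (bracket A^6; 14 crossings at w = +2): V = 1
V(D2) = t - t^2 + 2t^3 - t^4 + t^5 - t^6  (w +6, c 12, <D> = -A^-6 + A^-2 - A^2 + 2A^6 - A^10 + A^14)
V(D3) = t - t^2 + 2t^3 - t^4 + t^5 - t^6  (w +6, c 12, <D> = -A^-6 + A^-2 - A^2 + 2A^6 - A^10 + A^14)
V(D4) = t - t^2 + 2t^3 - t^4 + t^5 - t^6  [12 crossings, <D> = -A^-6 + A^-2 - A^2 + 2A^6 - A^10 + A^14, w = +6]
key observation: 2 classes among 4 diagrams; unequal V(t) rules out equality
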